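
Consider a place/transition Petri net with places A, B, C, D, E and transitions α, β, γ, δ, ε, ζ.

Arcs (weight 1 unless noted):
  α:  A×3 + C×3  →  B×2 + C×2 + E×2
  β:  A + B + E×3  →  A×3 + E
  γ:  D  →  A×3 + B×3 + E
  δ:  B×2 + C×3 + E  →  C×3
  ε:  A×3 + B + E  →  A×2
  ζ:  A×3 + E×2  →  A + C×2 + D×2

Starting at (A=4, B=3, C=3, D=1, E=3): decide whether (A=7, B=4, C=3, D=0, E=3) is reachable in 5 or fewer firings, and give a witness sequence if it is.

step 1: fire γ:  (A=4, B=3, C=3, D=1, E=3) → (A=7, B=6, C=3, D=0, E=4)
step 2: fire δ:  (A=7, B=6, C=3, D=0, E=4) → (A=7, B=4, C=3, D=0, E=3)

YES — reachable via ⟨γ, δ⟩ (2 firings)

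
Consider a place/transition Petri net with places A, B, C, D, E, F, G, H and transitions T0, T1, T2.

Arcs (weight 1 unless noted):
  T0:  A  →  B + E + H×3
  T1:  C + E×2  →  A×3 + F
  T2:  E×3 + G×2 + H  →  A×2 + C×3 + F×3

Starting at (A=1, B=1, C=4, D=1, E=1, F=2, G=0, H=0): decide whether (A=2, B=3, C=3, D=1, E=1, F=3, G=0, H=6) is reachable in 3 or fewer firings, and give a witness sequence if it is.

YES — reachable via ⟨T0, T1, T0⟩ (3 firings)

step 1: fire T0:  (A=1, B=1, C=4, D=1, E=1, F=2, G=0, H=0) → (A=0, B=2, C=4, D=1, E=2, F=2, G=0, H=3)
step 2: fire T1:  (A=0, B=2, C=4, D=1, E=2, F=2, G=0, H=3) → (A=3, B=2, C=3, D=1, E=0, F=3, G=0, H=3)
step 3: fire T0:  (A=3, B=2, C=3, D=1, E=0, F=3, G=0, H=3) → (A=2, B=3, C=3, D=1, E=1, F=3, G=0, H=6)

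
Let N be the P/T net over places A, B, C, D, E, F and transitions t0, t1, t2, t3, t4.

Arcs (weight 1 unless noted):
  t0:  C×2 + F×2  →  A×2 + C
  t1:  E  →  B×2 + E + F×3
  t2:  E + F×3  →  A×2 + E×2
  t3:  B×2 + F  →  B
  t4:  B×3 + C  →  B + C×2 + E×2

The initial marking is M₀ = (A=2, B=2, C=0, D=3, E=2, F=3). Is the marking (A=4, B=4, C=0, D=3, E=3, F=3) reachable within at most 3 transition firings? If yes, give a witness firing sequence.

step 1: fire t1:  (A=2, B=2, C=0, D=3, E=2, F=3) → (A=2, B=4, C=0, D=3, E=2, F=6)
step 2: fire t2:  (A=2, B=4, C=0, D=3, E=2, F=6) → (A=4, B=4, C=0, D=3, E=3, F=3)

YES — reachable via ⟨t1, t2⟩ (2 firings)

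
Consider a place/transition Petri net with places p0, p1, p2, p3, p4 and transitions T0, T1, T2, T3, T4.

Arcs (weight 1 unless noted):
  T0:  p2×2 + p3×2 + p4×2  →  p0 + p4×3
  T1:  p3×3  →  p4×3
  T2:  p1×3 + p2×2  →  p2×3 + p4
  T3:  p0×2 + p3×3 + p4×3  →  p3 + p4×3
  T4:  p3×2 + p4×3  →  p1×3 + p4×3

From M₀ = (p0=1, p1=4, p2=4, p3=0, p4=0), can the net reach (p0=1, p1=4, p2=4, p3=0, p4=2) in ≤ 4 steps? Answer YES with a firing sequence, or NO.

depth 0: 1 marking
depth 1: 2 markings reached so far
depth 2: 2 markings reached so far
(frontier empty at depth 2; search complete)
target is not among the 2 markings reachable within 4 steps

NO — not reachable within 4 firings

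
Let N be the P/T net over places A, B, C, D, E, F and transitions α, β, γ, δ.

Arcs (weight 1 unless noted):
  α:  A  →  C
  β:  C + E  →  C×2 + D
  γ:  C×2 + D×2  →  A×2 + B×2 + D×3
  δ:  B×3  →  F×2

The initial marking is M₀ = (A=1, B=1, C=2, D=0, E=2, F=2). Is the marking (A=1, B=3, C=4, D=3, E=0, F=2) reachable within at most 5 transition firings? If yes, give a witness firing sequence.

step 1: fire α:  (A=1, B=1, C=2, D=0, E=2, F=2) → (A=0, B=1, C=3, D=0, E=2, F=2)
step 2: fire β:  (A=0, B=1, C=3, D=0, E=2, F=2) → (A=0, B=1, C=4, D=1, E=1, F=2)
step 3: fire β:  (A=0, B=1, C=4, D=1, E=1, F=2) → (A=0, B=1, C=5, D=2, E=0, F=2)
step 4: fire γ:  (A=0, B=1, C=5, D=2, E=0, F=2) → (A=2, B=3, C=3, D=3, E=0, F=2)
step 5: fire α:  (A=2, B=3, C=3, D=3, E=0, F=2) → (A=1, B=3, C=4, D=3, E=0, F=2)

YES — reachable via ⟨α, β, β, γ, α⟩ (5 firings)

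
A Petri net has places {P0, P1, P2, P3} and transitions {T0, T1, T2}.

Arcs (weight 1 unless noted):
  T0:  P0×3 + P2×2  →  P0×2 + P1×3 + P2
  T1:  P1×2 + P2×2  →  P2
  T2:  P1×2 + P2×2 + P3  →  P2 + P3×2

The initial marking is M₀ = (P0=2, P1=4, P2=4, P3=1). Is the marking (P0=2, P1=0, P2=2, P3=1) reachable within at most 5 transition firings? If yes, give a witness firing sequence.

step 1: fire T1:  (P0=2, P1=4, P2=4, P3=1) → (P0=2, P1=2, P2=3, P3=1)
step 2: fire T1:  (P0=2, P1=2, P2=3, P3=1) → (P0=2, P1=0, P2=2, P3=1)

YES — reachable via ⟨T1, T1⟩ (2 firings)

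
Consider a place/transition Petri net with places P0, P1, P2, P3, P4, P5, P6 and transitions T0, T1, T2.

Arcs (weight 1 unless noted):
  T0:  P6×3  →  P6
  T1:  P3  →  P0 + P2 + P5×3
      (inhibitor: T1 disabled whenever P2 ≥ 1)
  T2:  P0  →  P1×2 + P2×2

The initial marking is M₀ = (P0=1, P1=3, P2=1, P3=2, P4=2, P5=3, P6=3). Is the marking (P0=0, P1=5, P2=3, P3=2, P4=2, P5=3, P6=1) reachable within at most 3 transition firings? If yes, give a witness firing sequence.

step 1: fire T0:  (P0=1, P1=3, P2=1, P3=2, P4=2, P5=3, P6=3) → (P0=1, P1=3, P2=1, P3=2, P4=2, P5=3, P6=1)
step 2: fire T2:  (P0=1, P1=3, P2=1, P3=2, P4=2, P5=3, P6=1) → (P0=0, P1=5, P2=3, P3=2, P4=2, P5=3, P6=1)

YES — reachable via ⟨T0, T2⟩ (2 firings)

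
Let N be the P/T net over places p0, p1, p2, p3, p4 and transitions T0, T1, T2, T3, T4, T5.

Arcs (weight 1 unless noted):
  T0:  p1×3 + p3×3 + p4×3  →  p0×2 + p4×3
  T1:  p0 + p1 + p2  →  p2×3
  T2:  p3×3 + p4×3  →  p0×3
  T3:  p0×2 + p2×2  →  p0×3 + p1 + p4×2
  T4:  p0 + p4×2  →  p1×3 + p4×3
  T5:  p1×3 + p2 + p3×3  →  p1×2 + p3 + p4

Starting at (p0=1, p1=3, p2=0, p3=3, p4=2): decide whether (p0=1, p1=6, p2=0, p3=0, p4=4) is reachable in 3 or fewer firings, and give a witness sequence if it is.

YES — reachable via ⟨T4, T0, T4⟩ (3 firings)

step 1: fire T4:  (p0=1, p1=3, p2=0, p3=3, p4=2) → (p0=0, p1=6, p2=0, p3=3, p4=3)
step 2: fire T0:  (p0=0, p1=6, p2=0, p3=3, p4=3) → (p0=2, p1=3, p2=0, p3=0, p4=3)
step 3: fire T4:  (p0=2, p1=3, p2=0, p3=0, p4=3) → (p0=1, p1=6, p2=0, p3=0, p4=4)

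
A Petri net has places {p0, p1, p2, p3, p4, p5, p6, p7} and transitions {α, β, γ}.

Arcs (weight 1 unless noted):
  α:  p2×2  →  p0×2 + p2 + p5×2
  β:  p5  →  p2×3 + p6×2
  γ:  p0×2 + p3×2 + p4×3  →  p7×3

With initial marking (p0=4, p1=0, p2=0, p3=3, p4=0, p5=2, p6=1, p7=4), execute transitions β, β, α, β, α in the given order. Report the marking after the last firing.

(p0=8, p1=0, p2=7, p3=3, p4=0, p5=3, p6=7, p7=4)

step 1: fire β:  (p0=4, p1=0, p2=0, p3=3, p4=0, p5=2, p6=1, p7=4) → (p0=4, p1=0, p2=3, p3=3, p4=0, p5=1, p6=3, p7=4)
step 2: fire β:  (p0=4, p1=0, p2=3, p3=3, p4=0, p5=1, p6=3, p7=4) → (p0=4, p1=0, p2=6, p3=3, p4=0, p5=0, p6=5, p7=4)
step 3: fire α:  (p0=4, p1=0, p2=6, p3=3, p4=0, p5=0, p6=5, p7=4) → (p0=6, p1=0, p2=5, p3=3, p4=0, p5=2, p6=5, p7=4)
step 4: fire β:  (p0=6, p1=0, p2=5, p3=3, p4=0, p5=2, p6=5, p7=4) → (p0=6, p1=0, p2=8, p3=3, p4=0, p5=1, p6=7, p7=4)
step 5: fire α:  (p0=6, p1=0, p2=8, p3=3, p4=0, p5=1, p6=7, p7=4) → (p0=8, p1=0, p2=7, p3=3, p4=0, p5=3, p6=7, p7=4)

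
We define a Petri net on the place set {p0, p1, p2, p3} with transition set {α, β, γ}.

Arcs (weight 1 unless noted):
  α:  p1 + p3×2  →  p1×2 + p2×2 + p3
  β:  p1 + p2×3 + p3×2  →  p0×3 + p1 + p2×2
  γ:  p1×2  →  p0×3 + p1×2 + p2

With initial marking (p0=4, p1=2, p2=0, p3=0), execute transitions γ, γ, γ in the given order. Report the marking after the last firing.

(p0=13, p1=2, p2=3, p3=0)

step 1: fire γ:  (p0=4, p1=2, p2=0, p3=0) → (p0=7, p1=2, p2=1, p3=0)
step 2: fire γ:  (p0=7, p1=2, p2=1, p3=0) → (p0=10, p1=2, p2=2, p3=0)
step 3: fire γ:  (p0=10, p1=2, p2=2, p3=0) → (p0=13, p1=2, p2=3, p3=0)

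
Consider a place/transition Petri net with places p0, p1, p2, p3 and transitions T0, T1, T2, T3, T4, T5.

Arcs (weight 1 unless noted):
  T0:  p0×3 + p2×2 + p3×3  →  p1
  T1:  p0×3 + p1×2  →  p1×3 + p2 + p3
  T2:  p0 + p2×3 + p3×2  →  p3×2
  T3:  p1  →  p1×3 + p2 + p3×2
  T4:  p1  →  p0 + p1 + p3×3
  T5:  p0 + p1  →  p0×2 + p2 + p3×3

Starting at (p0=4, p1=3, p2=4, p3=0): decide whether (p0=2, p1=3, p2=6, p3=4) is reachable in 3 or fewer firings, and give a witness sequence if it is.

YES — reachable via ⟨T1, T5⟩ (2 firings)

step 1: fire T1:  (p0=4, p1=3, p2=4, p3=0) → (p0=1, p1=4, p2=5, p3=1)
step 2: fire T5:  (p0=1, p1=4, p2=5, p3=1) → (p0=2, p1=3, p2=6, p3=4)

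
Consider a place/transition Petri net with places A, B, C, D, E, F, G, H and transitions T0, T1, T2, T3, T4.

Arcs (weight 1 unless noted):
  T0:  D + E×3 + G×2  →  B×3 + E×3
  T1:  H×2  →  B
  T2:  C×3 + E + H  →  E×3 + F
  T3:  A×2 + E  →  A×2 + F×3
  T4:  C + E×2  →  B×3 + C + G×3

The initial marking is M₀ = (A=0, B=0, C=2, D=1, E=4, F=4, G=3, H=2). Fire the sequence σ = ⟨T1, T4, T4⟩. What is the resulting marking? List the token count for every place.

(A=0, B=7, C=2, D=1, E=0, F=4, G=9, H=0)

step 1: fire T1:  (A=0, B=0, C=2, D=1, E=4, F=4, G=3, H=2) → (A=0, B=1, C=2, D=1, E=4, F=4, G=3, H=0)
step 2: fire T4:  (A=0, B=1, C=2, D=1, E=4, F=4, G=3, H=0) → (A=0, B=4, C=2, D=1, E=2, F=4, G=6, H=0)
step 3: fire T4:  (A=0, B=4, C=2, D=1, E=2, F=4, G=6, H=0) → (A=0, B=7, C=2, D=1, E=0, F=4, G=9, H=0)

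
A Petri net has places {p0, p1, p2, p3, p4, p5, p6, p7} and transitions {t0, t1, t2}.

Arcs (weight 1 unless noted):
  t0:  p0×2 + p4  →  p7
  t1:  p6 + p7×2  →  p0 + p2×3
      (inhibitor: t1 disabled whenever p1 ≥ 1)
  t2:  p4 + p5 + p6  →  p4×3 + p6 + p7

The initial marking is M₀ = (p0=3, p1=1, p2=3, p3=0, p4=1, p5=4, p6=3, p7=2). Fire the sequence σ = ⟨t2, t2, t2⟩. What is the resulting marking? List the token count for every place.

(p0=3, p1=1, p2=3, p3=0, p4=7, p5=1, p6=3, p7=5)

step 1: fire t2:  (p0=3, p1=1, p2=3, p3=0, p4=1, p5=4, p6=3, p7=2) → (p0=3, p1=1, p2=3, p3=0, p4=3, p5=3, p6=3, p7=3)
step 2: fire t2:  (p0=3, p1=1, p2=3, p3=0, p4=3, p5=3, p6=3, p7=3) → (p0=3, p1=1, p2=3, p3=0, p4=5, p5=2, p6=3, p7=4)
step 3: fire t2:  (p0=3, p1=1, p2=3, p3=0, p4=5, p5=2, p6=3, p7=4) → (p0=3, p1=1, p2=3, p3=0, p4=7, p5=1, p6=3, p7=5)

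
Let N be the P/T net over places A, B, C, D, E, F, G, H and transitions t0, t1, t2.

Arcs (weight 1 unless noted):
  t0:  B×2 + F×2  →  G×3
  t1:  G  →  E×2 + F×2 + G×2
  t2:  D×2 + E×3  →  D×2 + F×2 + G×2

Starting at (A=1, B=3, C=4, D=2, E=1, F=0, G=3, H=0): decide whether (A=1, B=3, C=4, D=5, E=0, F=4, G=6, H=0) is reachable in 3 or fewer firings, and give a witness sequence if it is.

depth 0: 1 marking
depth 1: 2 markings reached so far
depth 2: 5 markings reached so far
depth 3: 9 markings reached so far
target is not among the 9 markings reachable within 3 steps

NO — not reachable within 3 firings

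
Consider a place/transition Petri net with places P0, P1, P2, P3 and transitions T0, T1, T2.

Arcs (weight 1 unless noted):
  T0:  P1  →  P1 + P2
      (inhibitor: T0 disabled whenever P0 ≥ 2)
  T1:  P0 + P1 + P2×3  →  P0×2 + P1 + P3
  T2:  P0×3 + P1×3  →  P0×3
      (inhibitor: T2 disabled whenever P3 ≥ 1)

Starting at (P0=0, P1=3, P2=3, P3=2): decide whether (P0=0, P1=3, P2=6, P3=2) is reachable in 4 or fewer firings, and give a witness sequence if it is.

YES — reachable via ⟨T0, T0, T0⟩ (3 firings)

step 1: fire T0:  (P0=0, P1=3, P2=3, P3=2) → (P0=0, P1=3, P2=4, P3=2)
step 2: fire T0:  (P0=0, P1=3, P2=4, P3=2) → (P0=0, P1=3, P2=5, P3=2)
step 3: fire T0:  (P0=0, P1=3, P2=5, P3=2) → (P0=0, P1=3, P2=6, P3=2)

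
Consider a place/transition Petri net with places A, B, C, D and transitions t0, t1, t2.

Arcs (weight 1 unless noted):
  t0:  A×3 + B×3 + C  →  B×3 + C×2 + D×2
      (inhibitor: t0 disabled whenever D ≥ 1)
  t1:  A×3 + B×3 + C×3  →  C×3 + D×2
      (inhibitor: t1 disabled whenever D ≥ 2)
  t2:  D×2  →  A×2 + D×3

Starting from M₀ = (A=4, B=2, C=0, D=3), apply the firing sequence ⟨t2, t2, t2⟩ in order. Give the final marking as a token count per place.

step 1: fire t2:  (A=4, B=2, C=0, D=3) → (A=6, B=2, C=0, D=4)
step 2: fire t2:  (A=6, B=2, C=0, D=4) → (A=8, B=2, C=0, D=5)
step 3: fire t2:  (A=8, B=2, C=0, D=5) → (A=10, B=2, C=0, D=6)

(A=10, B=2, C=0, D=6)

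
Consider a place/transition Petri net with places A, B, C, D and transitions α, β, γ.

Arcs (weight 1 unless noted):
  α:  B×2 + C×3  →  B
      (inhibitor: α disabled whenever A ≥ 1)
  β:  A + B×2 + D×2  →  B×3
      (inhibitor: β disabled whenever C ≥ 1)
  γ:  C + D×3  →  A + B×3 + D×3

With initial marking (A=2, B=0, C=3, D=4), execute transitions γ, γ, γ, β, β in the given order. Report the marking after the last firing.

step 1: fire γ:  (A=2, B=0, C=3, D=4) → (A=3, B=3, C=2, D=4)
step 2: fire γ:  (A=3, B=3, C=2, D=4) → (A=4, B=6, C=1, D=4)
step 3: fire γ:  (A=4, B=6, C=1, D=4) → (A=5, B=9, C=0, D=4)
step 4: fire β:  (A=5, B=9, C=0, D=4) → (A=4, B=10, C=0, D=2)
step 5: fire β:  (A=4, B=10, C=0, D=2) → (A=3, B=11, C=0, D=0)

(A=3, B=11, C=0, D=0)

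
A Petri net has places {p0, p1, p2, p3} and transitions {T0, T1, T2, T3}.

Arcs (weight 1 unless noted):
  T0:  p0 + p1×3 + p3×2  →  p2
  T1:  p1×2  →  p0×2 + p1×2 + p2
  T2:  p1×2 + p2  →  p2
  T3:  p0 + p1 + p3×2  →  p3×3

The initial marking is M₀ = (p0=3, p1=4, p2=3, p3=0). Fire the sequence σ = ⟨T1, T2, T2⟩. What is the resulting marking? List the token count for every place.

(p0=5, p1=0, p2=4, p3=0)

step 1: fire T1:  (p0=3, p1=4, p2=3, p3=0) → (p0=5, p1=4, p2=4, p3=0)
step 2: fire T2:  (p0=5, p1=4, p2=4, p3=0) → (p0=5, p1=2, p2=4, p3=0)
step 3: fire T2:  (p0=5, p1=2, p2=4, p3=0) → (p0=5, p1=0, p2=4, p3=0)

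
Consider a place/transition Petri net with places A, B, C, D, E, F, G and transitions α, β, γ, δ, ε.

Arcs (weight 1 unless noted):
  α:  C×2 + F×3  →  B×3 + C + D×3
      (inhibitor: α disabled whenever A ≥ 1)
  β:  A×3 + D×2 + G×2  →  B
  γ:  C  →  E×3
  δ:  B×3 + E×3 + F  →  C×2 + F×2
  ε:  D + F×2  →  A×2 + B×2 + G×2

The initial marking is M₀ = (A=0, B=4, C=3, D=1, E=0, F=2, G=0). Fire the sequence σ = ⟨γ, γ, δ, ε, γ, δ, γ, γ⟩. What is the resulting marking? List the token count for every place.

(A=2, B=0, C=2, D=0, E=9, F=2, G=2)

step 1: fire γ:  (A=0, B=4, C=3, D=1, E=0, F=2, G=0) → (A=0, B=4, C=2, D=1, E=3, F=2, G=0)
step 2: fire γ:  (A=0, B=4, C=2, D=1, E=3, F=2, G=0) → (A=0, B=4, C=1, D=1, E=6, F=2, G=0)
step 3: fire δ:  (A=0, B=4, C=1, D=1, E=6, F=2, G=0) → (A=0, B=1, C=3, D=1, E=3, F=3, G=0)
step 4: fire ε:  (A=0, B=1, C=3, D=1, E=3, F=3, G=0) → (A=2, B=3, C=3, D=0, E=3, F=1, G=2)
step 5: fire γ:  (A=2, B=3, C=3, D=0, E=3, F=1, G=2) → (A=2, B=3, C=2, D=0, E=6, F=1, G=2)
step 6: fire δ:  (A=2, B=3, C=2, D=0, E=6, F=1, G=2) → (A=2, B=0, C=4, D=0, E=3, F=2, G=2)
step 7: fire γ:  (A=2, B=0, C=4, D=0, E=3, F=2, G=2) → (A=2, B=0, C=3, D=0, E=6, F=2, G=2)
step 8: fire γ:  (A=2, B=0, C=3, D=0, E=6, F=2, G=2) → (A=2, B=0, C=2, D=0, E=9, F=2, G=2)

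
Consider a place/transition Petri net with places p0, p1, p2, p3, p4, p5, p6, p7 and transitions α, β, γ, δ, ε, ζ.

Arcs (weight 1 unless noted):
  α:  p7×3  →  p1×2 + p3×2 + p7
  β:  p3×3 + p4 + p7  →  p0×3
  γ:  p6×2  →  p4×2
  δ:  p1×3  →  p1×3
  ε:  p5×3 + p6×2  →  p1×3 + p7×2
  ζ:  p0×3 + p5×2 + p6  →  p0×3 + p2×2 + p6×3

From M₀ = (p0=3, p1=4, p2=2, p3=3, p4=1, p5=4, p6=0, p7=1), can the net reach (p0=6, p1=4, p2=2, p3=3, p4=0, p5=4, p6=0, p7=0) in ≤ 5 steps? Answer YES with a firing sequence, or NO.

NO — not reachable within 5 firings

depth 0: 1 marking
depth 1: 2 markings reached so far
depth 2: 2 markings reached so far
(frontier empty at depth 2; search complete)
target is not among the 2 markings reachable within 5 steps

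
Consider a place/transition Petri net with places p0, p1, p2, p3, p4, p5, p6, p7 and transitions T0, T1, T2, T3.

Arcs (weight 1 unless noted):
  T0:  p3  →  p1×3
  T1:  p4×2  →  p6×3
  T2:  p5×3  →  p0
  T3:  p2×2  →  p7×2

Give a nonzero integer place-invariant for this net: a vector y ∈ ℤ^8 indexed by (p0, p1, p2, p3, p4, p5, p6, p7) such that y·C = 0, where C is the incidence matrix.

y = (p0:0, p1:1, p2:0, p3:3, p4:0, p5:0, p6:0, p7:0)

Incidence matrix C (rows=places, cols=transitions):
       T0   T1   T2   T3
   p0   0    0    1    0
   p1   3    0    0    0
   p2   0    0    0   -2
   p3  -1    0    0    0
   p4   0   -2    0    0
   p5   0    0   -3    0
   p6   0    3    0    0
   p7   0    0    0    2

Candidate y = [0, 1, 0, 3, 0, 0, 0, 0]; check y·C column-wise:
  col T0: 1·3 + 3·-1 = 0
  col T1: 1·0 + 3·0 + 0·-2 + 0·3 = 0
  col T2: 0·1 + 1·0 + 3·0 + 0·-3 = 0
  col T3: 1·0 + 0·-2 + 3·0 + 0·2 = 0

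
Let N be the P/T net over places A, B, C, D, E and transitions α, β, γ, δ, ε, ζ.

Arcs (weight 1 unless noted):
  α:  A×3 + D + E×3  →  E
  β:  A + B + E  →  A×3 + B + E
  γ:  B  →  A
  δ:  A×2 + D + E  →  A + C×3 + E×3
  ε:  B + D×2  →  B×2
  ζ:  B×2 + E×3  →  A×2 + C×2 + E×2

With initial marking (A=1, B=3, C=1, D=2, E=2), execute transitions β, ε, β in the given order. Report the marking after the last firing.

(A=5, B=4, C=1, D=0, E=2)

step 1: fire β:  (A=1, B=3, C=1, D=2, E=2) → (A=3, B=3, C=1, D=2, E=2)
step 2: fire ε:  (A=3, B=3, C=1, D=2, E=2) → (A=3, B=4, C=1, D=0, E=2)
step 3: fire β:  (A=3, B=4, C=1, D=0, E=2) → (A=5, B=4, C=1, D=0, E=2)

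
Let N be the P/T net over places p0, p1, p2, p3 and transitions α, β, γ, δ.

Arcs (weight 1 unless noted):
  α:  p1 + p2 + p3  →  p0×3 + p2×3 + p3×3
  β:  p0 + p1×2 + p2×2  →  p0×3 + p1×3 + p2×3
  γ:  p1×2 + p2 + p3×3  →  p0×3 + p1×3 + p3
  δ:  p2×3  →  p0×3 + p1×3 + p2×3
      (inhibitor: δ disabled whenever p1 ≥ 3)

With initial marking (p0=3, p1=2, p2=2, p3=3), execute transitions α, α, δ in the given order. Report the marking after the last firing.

step 1: fire α:  (p0=3, p1=2, p2=2, p3=3) → (p0=6, p1=1, p2=4, p3=5)
step 2: fire α:  (p0=6, p1=1, p2=4, p3=5) → (p0=9, p1=0, p2=6, p3=7)
step 3: fire δ:  (p0=9, p1=0, p2=6, p3=7) → (p0=12, p1=3, p2=6, p3=7)

(p0=12, p1=3, p2=6, p3=7)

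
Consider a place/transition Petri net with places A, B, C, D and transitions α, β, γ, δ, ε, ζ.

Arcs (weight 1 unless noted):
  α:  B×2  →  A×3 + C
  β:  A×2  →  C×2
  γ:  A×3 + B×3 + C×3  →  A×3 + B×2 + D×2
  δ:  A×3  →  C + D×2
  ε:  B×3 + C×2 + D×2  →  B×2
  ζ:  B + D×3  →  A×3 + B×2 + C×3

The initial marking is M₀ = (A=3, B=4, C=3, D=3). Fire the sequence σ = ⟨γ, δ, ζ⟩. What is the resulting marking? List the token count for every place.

(A=3, B=4, C=4, D=4)

step 1: fire γ:  (A=3, B=4, C=3, D=3) → (A=3, B=3, C=0, D=5)
step 2: fire δ:  (A=3, B=3, C=0, D=5) → (A=0, B=3, C=1, D=7)
step 3: fire ζ:  (A=0, B=3, C=1, D=7) → (A=3, B=4, C=4, D=4)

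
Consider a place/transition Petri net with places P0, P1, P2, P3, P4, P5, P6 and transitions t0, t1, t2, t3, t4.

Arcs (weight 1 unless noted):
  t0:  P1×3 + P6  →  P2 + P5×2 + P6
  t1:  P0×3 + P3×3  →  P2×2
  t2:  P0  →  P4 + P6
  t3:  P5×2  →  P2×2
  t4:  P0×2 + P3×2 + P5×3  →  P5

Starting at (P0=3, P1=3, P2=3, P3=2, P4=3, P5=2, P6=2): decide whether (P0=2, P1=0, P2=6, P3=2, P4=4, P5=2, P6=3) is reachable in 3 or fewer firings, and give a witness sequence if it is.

step 1: fire t0:  (P0=3, P1=3, P2=3, P3=2, P4=3, P5=2, P6=2) → (P0=3, P1=0, P2=4, P3=2, P4=3, P5=4, P6=2)
step 2: fire t2:  (P0=3, P1=0, P2=4, P3=2, P4=3, P5=4, P6=2) → (P0=2, P1=0, P2=4, P3=2, P4=4, P5=4, P6=3)
step 3: fire t3:  (P0=2, P1=0, P2=4, P3=2, P4=4, P5=4, P6=3) → (P0=2, P1=0, P2=6, P3=2, P4=4, P5=2, P6=3)

YES — reachable via ⟨t0, t2, t3⟩ (3 firings)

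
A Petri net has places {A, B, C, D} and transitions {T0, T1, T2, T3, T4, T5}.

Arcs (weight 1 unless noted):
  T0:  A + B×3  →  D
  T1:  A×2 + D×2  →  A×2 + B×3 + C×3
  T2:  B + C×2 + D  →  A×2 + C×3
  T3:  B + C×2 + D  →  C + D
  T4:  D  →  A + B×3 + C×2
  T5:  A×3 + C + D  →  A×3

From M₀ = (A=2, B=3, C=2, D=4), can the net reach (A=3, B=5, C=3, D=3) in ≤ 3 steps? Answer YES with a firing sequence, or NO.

step 1: fire T3:  (A=2, B=3, C=2, D=4) → (A=2, B=2, C=1, D=4)
step 2: fire T4:  (A=2, B=2, C=1, D=4) → (A=3, B=5, C=3, D=3)

YES — reachable via ⟨T3, T4⟩ (2 firings)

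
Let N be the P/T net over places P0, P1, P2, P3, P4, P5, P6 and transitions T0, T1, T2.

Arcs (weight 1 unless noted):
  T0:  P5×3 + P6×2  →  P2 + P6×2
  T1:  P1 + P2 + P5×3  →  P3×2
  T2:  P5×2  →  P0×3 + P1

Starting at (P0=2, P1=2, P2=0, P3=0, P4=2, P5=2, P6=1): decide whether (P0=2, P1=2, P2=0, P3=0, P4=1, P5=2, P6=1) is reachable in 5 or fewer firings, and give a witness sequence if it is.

depth 0: 1 marking
depth 1: 2 markings reached so far
depth 2: 2 markings reached so far
(frontier empty at depth 2; search complete)
target is not among the 2 markings reachable within 5 steps

NO — not reachable within 5 firings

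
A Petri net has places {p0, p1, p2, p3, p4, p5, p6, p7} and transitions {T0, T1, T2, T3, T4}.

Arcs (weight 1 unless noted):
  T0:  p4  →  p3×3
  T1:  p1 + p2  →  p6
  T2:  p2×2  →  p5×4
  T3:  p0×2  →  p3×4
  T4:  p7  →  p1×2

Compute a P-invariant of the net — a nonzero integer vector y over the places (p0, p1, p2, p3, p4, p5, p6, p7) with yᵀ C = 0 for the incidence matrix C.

Incidence matrix C (rows=places, cols=transitions):
       T0   T1   T2   T3   T4
   p0   0    0    0   -2    0
   p1   0   -1    0    0    2
   p2   0   -1   -2    0    0
   p3   3    0    0    4    0
   p4  -1    0    0    0    0
   p5   0    0    4    0    0
   p6   0    1    0    0    0
   p7   0    0    0    0   -1

Candidate y = [2, 0, 0, 1, 3, 0, 0, 0]; check y·C column-wise:
  col T0: 2·0 + 1·3 + 3·-1 = 0
  col T1: 2·0 + 0·-1 + 0·-1 + 1·0 + 3·0 + 0·1 = 0
  col T2: 2·0 + 0·-2 + 1·0 + 3·0 + 0·4 = 0
  col T3: 2·-2 + 1·4 + 3·0 = 0
  col T4: 2·0 + 0·2 + 1·0 + 3·0 + 0·-1 = 0

y = (p0:2, p1:0, p2:0, p3:1, p4:3, p5:0, p6:0, p7:0)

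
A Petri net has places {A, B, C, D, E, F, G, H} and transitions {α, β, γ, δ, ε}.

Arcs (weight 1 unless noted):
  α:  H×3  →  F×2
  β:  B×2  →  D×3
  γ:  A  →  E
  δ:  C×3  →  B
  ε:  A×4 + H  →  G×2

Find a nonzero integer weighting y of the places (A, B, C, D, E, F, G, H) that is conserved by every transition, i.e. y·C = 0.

Incidence matrix C (rows=places, cols=transitions):
        α    β    γ    δ    ε
    A   0    0   -1    0   -4
    B   0   -2    0    1    0
    C   0    0    0   -3    0
    D   0    3    0    0    0
    E   0    0    1    0    0
    F   2    0    0    0    0
    G   0    0    0    0    2
    H  -3    0    0    0   -1

Candidate y = [0, 3, 1, 2, 0, 0, 0, 0]; check y·C column-wise:
  col α: 3·0 + 1·0 + 2·0 + 0·2 + 0·-3 = 0
  col β: 3·-2 + 1·0 + 2·3 = 0
  col γ: 0·-1 + 3·0 + 1·0 + 2·0 + 0·1 = 0
  col δ: 3·1 + 1·-3 + 2·0 = 0
  col ε: 0·-4 + 3·0 + 1·0 + 2·0 + 0·2 + 0·-1 = 0

y = (A:0, B:3, C:1, D:2, E:0, F:0, G:0, H:0)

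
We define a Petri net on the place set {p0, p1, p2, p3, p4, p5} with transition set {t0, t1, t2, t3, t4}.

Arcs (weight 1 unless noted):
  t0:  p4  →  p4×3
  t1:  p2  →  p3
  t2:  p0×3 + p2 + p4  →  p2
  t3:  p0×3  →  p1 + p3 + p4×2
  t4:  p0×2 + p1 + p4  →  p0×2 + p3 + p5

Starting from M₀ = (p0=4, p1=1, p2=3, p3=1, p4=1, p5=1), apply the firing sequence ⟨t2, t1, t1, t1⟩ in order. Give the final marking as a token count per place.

(p0=1, p1=1, p2=0, p3=4, p4=0, p5=1)

step 1: fire t2:  (p0=4, p1=1, p2=3, p3=1, p4=1, p5=1) → (p0=1, p1=1, p2=3, p3=1, p4=0, p5=1)
step 2: fire t1:  (p0=1, p1=1, p2=3, p3=1, p4=0, p5=1) → (p0=1, p1=1, p2=2, p3=2, p4=0, p5=1)
step 3: fire t1:  (p0=1, p1=1, p2=2, p3=2, p4=0, p5=1) → (p0=1, p1=1, p2=1, p3=3, p4=0, p5=1)
step 4: fire t1:  (p0=1, p1=1, p2=1, p3=3, p4=0, p5=1) → (p0=1, p1=1, p2=0, p3=4, p4=0, p5=1)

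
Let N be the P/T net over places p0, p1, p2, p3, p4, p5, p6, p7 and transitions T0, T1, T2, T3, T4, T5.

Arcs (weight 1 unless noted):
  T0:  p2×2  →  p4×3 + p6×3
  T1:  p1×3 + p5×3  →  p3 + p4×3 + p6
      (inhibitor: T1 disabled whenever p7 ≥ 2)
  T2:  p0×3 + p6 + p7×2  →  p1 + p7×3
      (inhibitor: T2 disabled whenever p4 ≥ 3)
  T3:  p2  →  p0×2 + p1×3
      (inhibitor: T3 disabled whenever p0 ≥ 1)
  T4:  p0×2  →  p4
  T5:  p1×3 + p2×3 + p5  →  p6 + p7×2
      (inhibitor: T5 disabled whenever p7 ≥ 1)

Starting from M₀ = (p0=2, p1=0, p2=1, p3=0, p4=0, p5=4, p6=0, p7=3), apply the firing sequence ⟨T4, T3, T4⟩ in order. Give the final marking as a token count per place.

(p0=0, p1=3, p2=0, p3=0, p4=2, p5=4, p6=0, p7=3)

step 1: fire T4:  (p0=2, p1=0, p2=1, p3=0, p4=0, p5=4, p6=0, p7=3) → (p0=0, p1=0, p2=1, p3=0, p4=1, p5=4, p6=0, p7=3)
step 2: fire T3:  (p0=0, p1=0, p2=1, p3=0, p4=1, p5=4, p6=0, p7=3) → (p0=2, p1=3, p2=0, p3=0, p4=1, p5=4, p6=0, p7=3)
step 3: fire T4:  (p0=2, p1=3, p2=0, p3=0, p4=1, p5=4, p6=0, p7=3) → (p0=0, p1=3, p2=0, p3=0, p4=2, p5=4, p6=0, p7=3)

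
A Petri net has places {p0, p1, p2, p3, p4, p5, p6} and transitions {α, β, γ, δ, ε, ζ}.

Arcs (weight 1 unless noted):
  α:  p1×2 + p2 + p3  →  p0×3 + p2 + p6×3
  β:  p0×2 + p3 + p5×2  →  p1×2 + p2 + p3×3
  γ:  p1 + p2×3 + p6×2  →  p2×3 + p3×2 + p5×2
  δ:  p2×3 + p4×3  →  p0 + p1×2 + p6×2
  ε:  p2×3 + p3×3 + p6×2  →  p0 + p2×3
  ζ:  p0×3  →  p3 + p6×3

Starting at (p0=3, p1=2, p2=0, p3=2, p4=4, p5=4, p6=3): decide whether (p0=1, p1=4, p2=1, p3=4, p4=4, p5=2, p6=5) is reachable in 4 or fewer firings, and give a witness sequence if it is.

NO — not reachable within 4 firings

depth 0: 1 marking
depth 1: 3 markings reached so far
depth 2: 4 markings reached so far
depth 3: 7 markings reached so far
depth 4: 9 markings reached so far
target is not among the 9 markings reachable within 4 steps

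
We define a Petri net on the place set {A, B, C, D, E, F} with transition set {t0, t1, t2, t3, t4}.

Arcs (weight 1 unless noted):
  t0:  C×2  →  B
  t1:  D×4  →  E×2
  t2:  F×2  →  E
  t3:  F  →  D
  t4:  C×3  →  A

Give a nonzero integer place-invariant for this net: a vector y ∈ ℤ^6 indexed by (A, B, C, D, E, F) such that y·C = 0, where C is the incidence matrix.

y = (A:3, B:2, C:1, D:0, E:0, F:0)

Incidence matrix C (rows=places, cols=transitions):
       t0   t1   t2   t3   t4
    A   0    0    0    0    1
    B   1    0    0    0    0
    C  -2    0    0    0   -3
    D   0   -4    0    1    0
    E   0    2    1    0    0
    F   0    0   -2   -1    0

Candidate y = [3, 2, 1, 0, 0, 0]; check y·C column-wise:
  col t0: 3·0 + 2·1 + 1·-2 = 0
  col t1: 3·0 + 2·0 + 1·0 + 0·-4 + 0·2 = 0
  col t2: 3·0 + 2·0 + 1·0 + 0·1 + 0·-2 = 0
  col t3: 3·0 + 2·0 + 1·0 + 0·1 + 0·-1 = 0
  col t4: 3·1 + 2·0 + 1·-3 = 0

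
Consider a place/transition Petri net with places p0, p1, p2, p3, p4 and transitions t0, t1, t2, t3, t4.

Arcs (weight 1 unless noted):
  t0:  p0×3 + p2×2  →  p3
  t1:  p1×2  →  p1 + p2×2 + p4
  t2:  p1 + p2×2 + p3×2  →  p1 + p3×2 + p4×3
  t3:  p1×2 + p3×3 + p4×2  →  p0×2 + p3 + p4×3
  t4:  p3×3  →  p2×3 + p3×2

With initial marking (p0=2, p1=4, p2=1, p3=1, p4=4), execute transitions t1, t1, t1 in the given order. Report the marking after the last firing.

(p0=2, p1=1, p2=7, p3=1, p4=7)

step 1: fire t1:  (p0=2, p1=4, p2=1, p3=1, p4=4) → (p0=2, p1=3, p2=3, p3=1, p4=5)
step 2: fire t1:  (p0=2, p1=3, p2=3, p3=1, p4=5) → (p0=2, p1=2, p2=5, p3=1, p4=6)
step 3: fire t1:  (p0=2, p1=2, p2=5, p3=1, p4=6) → (p0=2, p1=1, p2=7, p3=1, p4=7)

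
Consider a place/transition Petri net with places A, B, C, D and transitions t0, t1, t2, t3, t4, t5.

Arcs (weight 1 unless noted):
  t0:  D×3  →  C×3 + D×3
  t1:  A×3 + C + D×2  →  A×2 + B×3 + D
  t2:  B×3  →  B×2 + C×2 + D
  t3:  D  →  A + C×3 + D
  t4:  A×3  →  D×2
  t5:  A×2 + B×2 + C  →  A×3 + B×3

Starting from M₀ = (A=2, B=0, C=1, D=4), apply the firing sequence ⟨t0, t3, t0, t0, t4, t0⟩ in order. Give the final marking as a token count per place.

(A=0, B=0, C=16, D=6)

step 1: fire t0:  (A=2, B=0, C=1, D=4) → (A=2, B=0, C=4, D=4)
step 2: fire t3:  (A=2, B=0, C=4, D=4) → (A=3, B=0, C=7, D=4)
step 3: fire t0:  (A=3, B=0, C=7, D=4) → (A=3, B=0, C=10, D=4)
step 4: fire t0:  (A=3, B=0, C=10, D=4) → (A=3, B=0, C=13, D=4)
step 5: fire t4:  (A=3, B=0, C=13, D=4) → (A=0, B=0, C=13, D=6)
step 6: fire t0:  (A=0, B=0, C=13, D=6) → (A=0, B=0, C=16, D=6)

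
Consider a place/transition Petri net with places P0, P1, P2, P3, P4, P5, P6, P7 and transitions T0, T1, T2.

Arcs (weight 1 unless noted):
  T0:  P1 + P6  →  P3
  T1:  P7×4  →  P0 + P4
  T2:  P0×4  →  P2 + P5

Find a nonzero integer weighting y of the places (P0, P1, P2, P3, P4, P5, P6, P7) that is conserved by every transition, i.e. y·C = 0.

Incidence matrix C (rows=places, cols=transitions):
       T0   T1   T2
   P0   0    1   -4
   P1  -1    0    0
   P2   0    0    1
   P3   1    0    0
   P4   0    1    0
   P5   0    0    1
   P6  -1    0    0
   P7   0   -4    0

Candidate y = [0, 1, 0, 1, 0, 0, 0, 0]; check y·C column-wise:
  col T0: 1·-1 + 1·1 + 0·-1 = 0
  col T1: 0·1 + 1·0 + 1·0 + 0·1 + 0·-4 = 0
  col T2: 0·-4 + 1·0 + 0·1 + 1·0 + 0·1 = 0

y = (P0:0, P1:1, P2:0, P3:1, P4:0, P5:0, P6:0, P7:0)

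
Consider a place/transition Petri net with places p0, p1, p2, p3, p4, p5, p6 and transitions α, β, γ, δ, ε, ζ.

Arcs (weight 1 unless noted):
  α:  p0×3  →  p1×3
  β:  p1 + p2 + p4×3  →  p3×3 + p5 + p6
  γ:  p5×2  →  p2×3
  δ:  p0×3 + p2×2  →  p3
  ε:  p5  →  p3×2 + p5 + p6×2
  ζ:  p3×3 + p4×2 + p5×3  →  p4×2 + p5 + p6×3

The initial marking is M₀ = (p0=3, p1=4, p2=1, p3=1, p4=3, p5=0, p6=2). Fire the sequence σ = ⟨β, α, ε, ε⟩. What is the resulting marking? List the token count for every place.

(p0=0, p1=6, p2=0, p3=8, p4=0, p5=1, p6=7)

step 1: fire β:  (p0=3, p1=4, p2=1, p3=1, p4=3, p5=0, p6=2) → (p0=3, p1=3, p2=0, p3=4, p4=0, p5=1, p6=3)
step 2: fire α:  (p0=3, p1=3, p2=0, p3=4, p4=0, p5=1, p6=3) → (p0=0, p1=6, p2=0, p3=4, p4=0, p5=1, p6=3)
step 3: fire ε:  (p0=0, p1=6, p2=0, p3=4, p4=0, p5=1, p6=3) → (p0=0, p1=6, p2=0, p3=6, p4=0, p5=1, p6=5)
step 4: fire ε:  (p0=0, p1=6, p2=0, p3=6, p4=0, p5=1, p6=5) → (p0=0, p1=6, p2=0, p3=8, p4=0, p5=1, p6=7)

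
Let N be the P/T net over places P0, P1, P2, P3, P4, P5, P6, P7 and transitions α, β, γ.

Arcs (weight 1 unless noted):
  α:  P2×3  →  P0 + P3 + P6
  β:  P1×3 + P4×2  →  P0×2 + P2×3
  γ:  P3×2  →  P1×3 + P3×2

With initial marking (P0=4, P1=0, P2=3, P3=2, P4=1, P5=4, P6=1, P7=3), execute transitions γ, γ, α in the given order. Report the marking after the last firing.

(P0=5, P1=6, P2=0, P3=3, P4=1, P5=4, P6=2, P7=3)

step 1: fire γ:  (P0=4, P1=0, P2=3, P3=2, P4=1, P5=4, P6=1, P7=3) → (P0=4, P1=3, P2=3, P3=2, P4=1, P5=4, P6=1, P7=3)
step 2: fire γ:  (P0=4, P1=3, P2=3, P3=2, P4=1, P5=4, P6=1, P7=3) → (P0=4, P1=6, P2=3, P3=2, P4=1, P5=4, P6=1, P7=3)
step 3: fire α:  (P0=4, P1=6, P2=3, P3=2, P4=1, P5=4, P6=1, P7=3) → (P0=5, P1=6, P2=0, P3=3, P4=1, P5=4, P6=2, P7=3)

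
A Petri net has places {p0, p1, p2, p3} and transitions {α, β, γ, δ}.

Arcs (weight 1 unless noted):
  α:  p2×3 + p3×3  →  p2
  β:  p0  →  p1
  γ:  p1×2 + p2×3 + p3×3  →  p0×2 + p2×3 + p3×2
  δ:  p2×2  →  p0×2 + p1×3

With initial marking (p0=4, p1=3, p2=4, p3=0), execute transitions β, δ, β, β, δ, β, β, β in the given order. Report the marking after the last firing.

step 1: fire β:  (p0=4, p1=3, p2=4, p3=0) → (p0=3, p1=4, p2=4, p3=0)
step 2: fire δ:  (p0=3, p1=4, p2=4, p3=0) → (p0=5, p1=7, p2=2, p3=0)
step 3: fire β:  (p0=5, p1=7, p2=2, p3=0) → (p0=4, p1=8, p2=2, p3=0)
step 4: fire β:  (p0=4, p1=8, p2=2, p3=0) → (p0=3, p1=9, p2=2, p3=0)
step 5: fire δ:  (p0=3, p1=9, p2=2, p3=0) → (p0=5, p1=12, p2=0, p3=0)
step 6: fire β:  (p0=5, p1=12, p2=0, p3=0) → (p0=4, p1=13, p2=0, p3=0)
step 7: fire β:  (p0=4, p1=13, p2=0, p3=0) → (p0=3, p1=14, p2=0, p3=0)
step 8: fire β:  (p0=3, p1=14, p2=0, p3=0) → (p0=2, p1=15, p2=0, p3=0)

(p0=2, p1=15, p2=0, p3=0)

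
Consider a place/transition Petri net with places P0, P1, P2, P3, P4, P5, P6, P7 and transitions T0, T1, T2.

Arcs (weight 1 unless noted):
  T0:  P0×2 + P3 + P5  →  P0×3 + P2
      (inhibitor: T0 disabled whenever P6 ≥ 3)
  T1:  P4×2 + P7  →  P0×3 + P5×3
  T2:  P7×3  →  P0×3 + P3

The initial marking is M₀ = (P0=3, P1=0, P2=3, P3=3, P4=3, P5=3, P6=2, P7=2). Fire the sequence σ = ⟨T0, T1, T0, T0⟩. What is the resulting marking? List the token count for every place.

step 1: fire T0:  (P0=3, P1=0, P2=3, P3=3, P4=3, P5=3, P6=2, P7=2) → (P0=4, P1=0, P2=4, P3=2, P4=3, P5=2, P6=2, P7=2)
step 2: fire T1:  (P0=4, P1=0, P2=4, P3=2, P4=3, P5=2, P6=2, P7=2) → (P0=7, P1=0, P2=4, P3=2, P4=1, P5=5, P6=2, P7=1)
step 3: fire T0:  (P0=7, P1=0, P2=4, P3=2, P4=1, P5=5, P6=2, P7=1) → (P0=8, P1=0, P2=5, P3=1, P4=1, P5=4, P6=2, P7=1)
step 4: fire T0:  (P0=8, P1=0, P2=5, P3=1, P4=1, P5=4, P6=2, P7=1) → (P0=9, P1=0, P2=6, P3=0, P4=1, P5=3, P6=2, P7=1)

(P0=9, P1=0, P2=6, P3=0, P4=1, P5=3, P6=2, P7=1)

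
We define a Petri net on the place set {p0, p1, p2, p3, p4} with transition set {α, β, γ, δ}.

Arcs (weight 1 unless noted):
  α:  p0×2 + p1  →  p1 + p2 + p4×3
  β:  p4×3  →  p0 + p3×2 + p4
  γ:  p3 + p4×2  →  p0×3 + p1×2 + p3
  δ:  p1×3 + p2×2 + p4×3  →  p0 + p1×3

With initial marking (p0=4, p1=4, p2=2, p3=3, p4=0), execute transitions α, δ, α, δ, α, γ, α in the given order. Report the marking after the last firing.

step 1: fire α:  (p0=4, p1=4, p2=2, p3=3, p4=0) → (p0=2, p1=4, p2=3, p3=3, p4=3)
step 2: fire δ:  (p0=2, p1=4, p2=3, p3=3, p4=3) → (p0=3, p1=4, p2=1, p3=3, p4=0)
step 3: fire α:  (p0=3, p1=4, p2=1, p3=3, p4=0) → (p0=1, p1=4, p2=2, p3=3, p4=3)
step 4: fire δ:  (p0=1, p1=4, p2=2, p3=3, p4=3) → (p0=2, p1=4, p2=0, p3=3, p4=0)
step 5: fire α:  (p0=2, p1=4, p2=0, p3=3, p4=0) → (p0=0, p1=4, p2=1, p3=3, p4=3)
step 6: fire γ:  (p0=0, p1=4, p2=1, p3=3, p4=3) → (p0=3, p1=6, p2=1, p3=3, p4=1)
step 7: fire α:  (p0=3, p1=6, p2=1, p3=3, p4=1) → (p0=1, p1=6, p2=2, p3=3, p4=4)

(p0=1, p1=6, p2=2, p3=3, p4=4)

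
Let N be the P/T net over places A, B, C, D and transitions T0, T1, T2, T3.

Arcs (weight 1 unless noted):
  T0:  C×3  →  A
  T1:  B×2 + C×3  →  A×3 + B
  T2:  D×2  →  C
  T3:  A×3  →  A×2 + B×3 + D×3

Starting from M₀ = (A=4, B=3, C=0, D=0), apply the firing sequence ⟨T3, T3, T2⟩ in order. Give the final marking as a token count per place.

(A=2, B=9, C=1, D=4)

step 1: fire T3:  (A=4, B=3, C=0, D=0) → (A=3, B=6, C=0, D=3)
step 2: fire T3:  (A=3, B=6, C=0, D=3) → (A=2, B=9, C=0, D=6)
step 3: fire T2:  (A=2, B=9, C=0, D=6) → (A=2, B=9, C=1, D=4)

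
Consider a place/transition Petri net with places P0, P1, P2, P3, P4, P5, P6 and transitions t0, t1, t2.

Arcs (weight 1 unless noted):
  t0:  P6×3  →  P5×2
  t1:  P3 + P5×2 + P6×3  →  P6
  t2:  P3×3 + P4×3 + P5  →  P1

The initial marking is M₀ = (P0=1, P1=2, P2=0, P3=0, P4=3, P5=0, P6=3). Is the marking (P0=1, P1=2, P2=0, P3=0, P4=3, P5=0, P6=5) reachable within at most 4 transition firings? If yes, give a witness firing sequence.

NO — not reachable within 4 firings

depth 0: 1 marking
depth 1: 2 markings reached so far
depth 2: 2 markings reached so far
(frontier empty at depth 2; search complete)
target is not among the 2 markings reachable within 4 steps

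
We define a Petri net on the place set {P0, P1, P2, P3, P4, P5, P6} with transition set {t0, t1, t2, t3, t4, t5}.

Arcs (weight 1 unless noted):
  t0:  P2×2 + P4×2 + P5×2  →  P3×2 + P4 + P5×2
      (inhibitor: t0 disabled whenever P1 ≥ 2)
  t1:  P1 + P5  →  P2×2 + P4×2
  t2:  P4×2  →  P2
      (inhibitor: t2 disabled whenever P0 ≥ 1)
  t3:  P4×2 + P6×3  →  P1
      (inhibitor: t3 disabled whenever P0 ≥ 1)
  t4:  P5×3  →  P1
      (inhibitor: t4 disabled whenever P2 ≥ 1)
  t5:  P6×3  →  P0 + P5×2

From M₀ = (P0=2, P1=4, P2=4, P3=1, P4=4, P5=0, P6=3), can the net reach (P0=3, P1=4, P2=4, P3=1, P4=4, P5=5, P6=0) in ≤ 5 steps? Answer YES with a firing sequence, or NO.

NO — not reachable within 5 firings

depth 0: 1 marking
depth 1: 2 markings reached so far
depth 2: 3 markings reached so far
depth 3: 4 markings reached so far
depth 4: 4 markings reached so far
(frontier empty at depth 4; search complete)
target is not among the 4 markings reachable within 5 steps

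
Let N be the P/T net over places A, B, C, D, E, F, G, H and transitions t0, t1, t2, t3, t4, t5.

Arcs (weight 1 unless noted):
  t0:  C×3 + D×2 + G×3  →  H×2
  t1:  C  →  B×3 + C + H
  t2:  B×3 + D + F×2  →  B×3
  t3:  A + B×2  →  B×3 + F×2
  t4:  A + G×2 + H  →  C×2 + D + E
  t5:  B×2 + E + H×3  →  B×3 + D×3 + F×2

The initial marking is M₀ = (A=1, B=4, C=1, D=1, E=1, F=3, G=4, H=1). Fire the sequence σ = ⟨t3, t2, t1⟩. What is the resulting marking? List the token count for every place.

step 1: fire t3:  (A=1, B=4, C=1, D=1, E=1, F=3, G=4, H=1) → (A=0, B=5, C=1, D=1, E=1, F=5, G=4, H=1)
step 2: fire t2:  (A=0, B=5, C=1, D=1, E=1, F=5, G=4, H=1) → (A=0, B=5, C=1, D=0, E=1, F=3, G=4, H=1)
step 3: fire t1:  (A=0, B=5, C=1, D=0, E=1, F=3, G=4, H=1) → (A=0, B=8, C=1, D=0, E=1, F=3, G=4, H=2)

(A=0, B=8, C=1, D=0, E=1, F=3, G=4, H=2)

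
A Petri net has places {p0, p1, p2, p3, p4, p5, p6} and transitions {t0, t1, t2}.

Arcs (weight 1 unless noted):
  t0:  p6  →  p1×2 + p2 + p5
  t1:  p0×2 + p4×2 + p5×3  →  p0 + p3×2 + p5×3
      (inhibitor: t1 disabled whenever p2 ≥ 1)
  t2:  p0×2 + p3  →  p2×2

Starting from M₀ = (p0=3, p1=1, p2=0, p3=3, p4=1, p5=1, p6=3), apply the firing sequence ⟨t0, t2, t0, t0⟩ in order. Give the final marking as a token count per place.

(p0=1, p1=7, p2=5, p3=2, p4=1, p5=4, p6=0)

step 1: fire t0:  (p0=3, p1=1, p2=0, p3=3, p4=1, p5=1, p6=3) → (p0=3, p1=3, p2=1, p3=3, p4=1, p5=2, p6=2)
step 2: fire t2:  (p0=3, p1=3, p2=1, p3=3, p4=1, p5=2, p6=2) → (p0=1, p1=3, p2=3, p3=2, p4=1, p5=2, p6=2)
step 3: fire t0:  (p0=1, p1=3, p2=3, p3=2, p4=1, p5=2, p6=2) → (p0=1, p1=5, p2=4, p3=2, p4=1, p5=3, p6=1)
step 4: fire t0:  (p0=1, p1=5, p2=4, p3=2, p4=1, p5=3, p6=1) → (p0=1, p1=7, p2=5, p3=2, p4=1, p5=4, p6=0)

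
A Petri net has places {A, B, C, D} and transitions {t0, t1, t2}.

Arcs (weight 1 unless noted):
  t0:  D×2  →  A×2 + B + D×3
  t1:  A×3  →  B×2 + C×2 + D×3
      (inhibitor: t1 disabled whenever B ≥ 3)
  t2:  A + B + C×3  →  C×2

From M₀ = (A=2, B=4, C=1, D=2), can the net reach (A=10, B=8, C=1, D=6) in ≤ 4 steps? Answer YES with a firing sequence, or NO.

step 1: fire t0:  (A=2, B=4, C=1, D=2) → (A=4, B=5, C=1, D=3)
step 2: fire t0:  (A=4, B=5, C=1, D=3) → (A=6, B=6, C=1, D=4)
step 3: fire t0:  (A=6, B=6, C=1, D=4) → (A=8, B=7, C=1, D=5)
step 4: fire t0:  (A=8, B=7, C=1, D=5) → (A=10, B=8, C=1, D=6)

YES — reachable via ⟨t0, t0, t0, t0⟩ (4 firings)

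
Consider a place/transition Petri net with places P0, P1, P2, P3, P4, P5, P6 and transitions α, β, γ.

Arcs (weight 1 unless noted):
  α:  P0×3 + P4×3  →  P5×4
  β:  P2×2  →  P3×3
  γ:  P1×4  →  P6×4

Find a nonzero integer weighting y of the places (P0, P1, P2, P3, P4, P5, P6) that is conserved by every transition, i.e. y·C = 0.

Incidence matrix C (rows=places, cols=transitions):
        α    β    γ
   P0  -3    0    0
   P1   0    0   -4
   P2   0   -2    0
   P3   0    3    0
   P4  -3    0    0
   P5   4    0    0
   P6   0    0    4

Candidate y = [0, 0, 3, 2, 0, 0, 0]; check y·C column-wise:
  col α: 0·-3 + 3·0 + 2·0 + 0·-3 + 0·4 = 0
  col β: 3·-2 + 2·3 = 0
  col γ: 0·-4 + 3·0 + 2·0 + 0·4 = 0

y = (P0:0, P1:0, P2:3, P3:2, P4:0, P5:0, P6:0)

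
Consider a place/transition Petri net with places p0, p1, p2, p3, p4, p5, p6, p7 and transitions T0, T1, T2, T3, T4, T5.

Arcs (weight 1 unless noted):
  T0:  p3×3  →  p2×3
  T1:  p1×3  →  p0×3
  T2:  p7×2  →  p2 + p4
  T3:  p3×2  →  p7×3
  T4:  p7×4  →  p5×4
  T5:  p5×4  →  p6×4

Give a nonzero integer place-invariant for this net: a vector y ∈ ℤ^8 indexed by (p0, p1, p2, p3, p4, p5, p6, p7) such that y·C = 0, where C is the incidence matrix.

Incidence matrix C (rows=places, cols=transitions):
       T0   T1   T2   T3   T4   T5
   p0   0    3    0    0    0    0
   p1   0   -3    0    0    0    0
   p2   3    0    1    0    0    0
   p3  -3    0    0   -2    0    0
   p4   0    0    1    0    0    0
   p5   0    0    0    0    4   -4
   p6   0    0    0    0    0    4
   p7   0    0   -2    3   -4    0

Candidate y = [1, 1, 0, 0, 0, 0, 0, 0]; check y·C column-wise:
  col T0: 1·0 + 1·0 + 0·3 + 0·-3 = 0
  col T1: 1·3 + 1·-3 = 0
  col T2: 1·0 + 1·0 + 0·1 + 0·1 + 0·-2 = 0
  col T3: 1·0 + 1·0 + 0·-2 + 0·3 = 0
  col T4: 1·0 + 1·0 + 0·4 + 0·-4 = 0
  col T5: 1·0 + 1·0 + 0·-4 + 0·4 = 0

y = (p0:1, p1:1, p2:0, p3:0, p4:0, p5:0, p6:0, p7:0)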